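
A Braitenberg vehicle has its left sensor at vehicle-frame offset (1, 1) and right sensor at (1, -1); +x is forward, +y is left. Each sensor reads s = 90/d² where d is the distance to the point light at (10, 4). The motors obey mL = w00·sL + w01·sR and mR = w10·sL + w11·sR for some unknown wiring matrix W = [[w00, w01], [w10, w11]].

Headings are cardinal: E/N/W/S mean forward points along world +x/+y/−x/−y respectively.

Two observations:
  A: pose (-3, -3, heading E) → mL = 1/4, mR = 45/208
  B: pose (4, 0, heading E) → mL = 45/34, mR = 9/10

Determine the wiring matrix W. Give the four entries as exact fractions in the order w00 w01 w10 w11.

obs A: pose=(-3,-3,E) → sL=1/2, sR=45/104, mL=1/4, mR=45/208
obs B: pose=(4,0,E) → sL=45/17, sR=9/5, mL=45/34, mR=9/10
sensor matrix S = [[1/2, 45/104], [45/17, 9/5]]; det S = -2169/8840
solve [mL_A; mL_B] = S·[w00; w01] and [mR_A; mR_B] = S·[w10; w11]:
  w00 = 1/2, w01 = 0, w10 = 0, w11 = 1/2

1/2 0 0 1/2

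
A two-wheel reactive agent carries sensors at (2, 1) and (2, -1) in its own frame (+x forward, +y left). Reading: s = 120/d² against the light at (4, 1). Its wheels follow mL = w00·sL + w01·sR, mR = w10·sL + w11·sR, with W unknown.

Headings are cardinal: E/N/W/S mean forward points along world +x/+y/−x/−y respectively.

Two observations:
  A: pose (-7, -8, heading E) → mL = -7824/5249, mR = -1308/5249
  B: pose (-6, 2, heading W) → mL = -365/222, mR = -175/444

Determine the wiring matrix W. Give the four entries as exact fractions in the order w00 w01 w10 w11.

-1 -1 1/2 -1

obs A: pose=(-7,-8,E) → sL=24/29, sR=120/181, mL=-7824/5249, mR=-1308/5249
obs B: pose=(-6,2,W) → sL=5/6, sR=30/37, mL=-365/222, mR=-175/444
sensor matrix S = [[24/29, 120/181], [5/6, 30/37]]; det S = 23020/194213
solve [mL_A; mL_B] = S·[w00; w01] and [mR_A; mR_B] = S·[w10; w11]:
  w00 = -1, w01 = -1, w10 = 1/2, w11 = -1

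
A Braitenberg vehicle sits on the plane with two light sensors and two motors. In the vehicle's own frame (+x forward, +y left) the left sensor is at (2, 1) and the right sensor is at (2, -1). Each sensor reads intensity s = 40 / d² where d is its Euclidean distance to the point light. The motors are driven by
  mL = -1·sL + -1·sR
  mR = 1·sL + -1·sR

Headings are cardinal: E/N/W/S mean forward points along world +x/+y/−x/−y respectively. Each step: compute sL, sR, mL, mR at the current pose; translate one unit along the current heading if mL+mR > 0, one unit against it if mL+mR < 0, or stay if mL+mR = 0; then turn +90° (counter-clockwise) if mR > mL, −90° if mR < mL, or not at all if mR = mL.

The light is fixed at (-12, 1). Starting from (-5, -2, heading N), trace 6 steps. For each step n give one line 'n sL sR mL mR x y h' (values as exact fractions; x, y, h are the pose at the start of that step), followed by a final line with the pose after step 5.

n=0: pose=(-5,-2,N); sL=40/37, sR=8/13; mL=-816/481, mR=224/481; mL+mR=-16/13 → advance -1; mR−mL=80/37 → turn +1·90°
n=1: pose=(-5,-3,W); sL=4/5, sR=20/17; mL=-168/85, mR=-32/85; mL+mR=-40/17 → advance -1; mR−mL=8/5 → turn +1·90°
n=2: pose=(-4,-3,S); sL=40/117, sR=8/17; mL=-1616/1989, mR=-256/1989; mL+mR=-16/17 → advance -1; mR−mL=80/117 → turn +1·90°
n=3: pose=(-4,-2,E); sL=5/13, sR=10/29; mL=-275/377, mR=15/377; mL+mR=-20/29 → advance -1; mR−mL=10/13 → turn +1·90°
n=4: pose=(-5,-2,N); sL=40/37, sR=8/13; mL=-816/481, mR=224/481; mL+mR=-16/13 → advance -1; mR−mL=80/37 → turn +1·90°
n=5: pose=(-5,-3,W); sL=4/5, sR=20/17; mL=-168/85, mR=-32/85; mL+mR=-40/17 → advance -1; mR−mL=8/5 → turn +1·90°

0 40/37 8/13 -816/481 224/481 -5 -2 N
1 4/5 20/17 -168/85 -32/85 -5 -3 W
2 40/117 8/17 -1616/1989 -256/1989 -4 -3 S
3 5/13 10/29 -275/377 15/377 -4 -2 E
4 40/37 8/13 -816/481 224/481 -5 -2 N
5 4/5 20/17 -168/85 -32/85 -5 -3 W
final -4 -3 S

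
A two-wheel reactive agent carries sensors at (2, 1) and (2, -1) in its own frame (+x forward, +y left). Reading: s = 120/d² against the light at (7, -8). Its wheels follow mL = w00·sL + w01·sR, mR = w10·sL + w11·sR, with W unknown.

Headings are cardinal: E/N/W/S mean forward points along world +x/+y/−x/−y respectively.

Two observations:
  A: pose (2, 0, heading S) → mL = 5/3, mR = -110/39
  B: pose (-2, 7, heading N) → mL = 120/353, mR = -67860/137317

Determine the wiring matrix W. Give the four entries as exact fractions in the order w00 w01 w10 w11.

obs A: pose=(2,0,S) → sL=30/13, sR=5/3, mL=5/3, mR=-110/39
obs B: pose=(-2,7,N) → sL=120/389, sR=120/353, mL=120/353, mR=-67860/137317
sensor matrix S = [[30/13, 5/3], [120/389, 120/353]]; det S = 482600/1785121
solve [mL_A; mL_B] = S·[w00; w01] and [mR_A; mR_B] = S·[w10; w11]:
  w00 = 0, w01 = 1, w10 = -1/2, w11 = -1

0 1 -1/2 -1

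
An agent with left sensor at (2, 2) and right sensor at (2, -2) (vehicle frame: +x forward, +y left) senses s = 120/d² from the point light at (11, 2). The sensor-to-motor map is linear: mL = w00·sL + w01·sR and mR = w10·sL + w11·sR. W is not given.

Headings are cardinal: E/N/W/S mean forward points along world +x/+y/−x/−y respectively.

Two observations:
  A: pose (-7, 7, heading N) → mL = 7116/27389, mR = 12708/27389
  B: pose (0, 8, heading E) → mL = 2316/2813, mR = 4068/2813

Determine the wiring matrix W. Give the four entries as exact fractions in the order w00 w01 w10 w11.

-1/2 1 1 1/2

obs A: pose=(-7,7,N) → sL=120/449, sR=24/61, mL=7116/27389, mR=12708/27389
obs B: pose=(0,8,E) → sL=24/29, sR=120/97, mL=2316/2813, mR=4068/2813
sensor matrix S = [[120/449, 24/61], [24/29, 120/97]]; det S = 387072/77045257
solve [mL_A; mL_B] = S·[w00; w01] and [mR_A; mR_B] = S·[w10; w11]:
  w00 = -1/2, w01 = 1, w10 = 1, w11 = 1/2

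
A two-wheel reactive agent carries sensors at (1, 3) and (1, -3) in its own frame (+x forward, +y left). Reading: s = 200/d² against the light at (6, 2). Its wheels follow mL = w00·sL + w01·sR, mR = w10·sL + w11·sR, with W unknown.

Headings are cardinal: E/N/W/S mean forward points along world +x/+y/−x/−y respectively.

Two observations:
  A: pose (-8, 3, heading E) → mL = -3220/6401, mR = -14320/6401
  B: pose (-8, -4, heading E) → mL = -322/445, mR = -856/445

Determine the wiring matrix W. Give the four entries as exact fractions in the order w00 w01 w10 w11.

-1 1/2 -1 -1

obs A: pose=(-8,3,E) → sL=40/37, sR=200/173, mL=-3220/6401, mR=-14320/6401
obs B: pose=(-8,-4,E) → sL=100/89, sR=4/5, mL=-322/445, mR=-856/445
sensor matrix S = [[40/37, 200/173], [100/89, 4/5]]; det S = -247296/569689
solve [mL_A; mL_B] = S·[w00; w01] and [mR_A; mR_B] = S·[w10; w11]:
  w00 = -1, w01 = 1/2, w10 = -1, w11 = -1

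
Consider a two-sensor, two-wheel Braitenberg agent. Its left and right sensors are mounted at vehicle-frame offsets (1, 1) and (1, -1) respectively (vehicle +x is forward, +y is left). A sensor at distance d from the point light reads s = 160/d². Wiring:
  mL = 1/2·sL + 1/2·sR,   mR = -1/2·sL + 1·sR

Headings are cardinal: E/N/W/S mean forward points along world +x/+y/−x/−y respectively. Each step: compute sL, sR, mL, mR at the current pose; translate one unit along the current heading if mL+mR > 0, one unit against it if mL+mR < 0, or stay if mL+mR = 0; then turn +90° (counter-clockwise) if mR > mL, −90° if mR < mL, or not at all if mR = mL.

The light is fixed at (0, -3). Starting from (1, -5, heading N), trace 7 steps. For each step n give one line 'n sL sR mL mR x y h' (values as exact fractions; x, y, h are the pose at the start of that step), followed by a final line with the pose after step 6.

n=0: pose=(1,-5,N); sL=160, sR=32; mL=96, mR=-48; mL+mR=48 → advance +1; mR−mL=-144 → turn -1·90°
n=1: pose=(1,-4,E); sL=40, sR=20; mL=30, mR=0; mL+mR=30 → advance +1; mR−mL=-30 → turn -1·90°
n=2: pose=(2,-4,S); sL=160/13, sR=32; mL=288/13, mR=336/13; mL+mR=48 → advance +1; mR−mL=48/13 → turn +1·90°
n=3: pose=(2,-5,E); sL=16, sR=80/9; mL=112/9, mR=8/9; mL+mR=40/3 → advance +1; mR−mL=-104/9 → turn -1·90°
n=4: pose=(3,-5,S); sL=32/5, sR=160/13; mL=608/65, mR=592/65; mL+mR=240/13 → advance +1; mR−mL=-16/65 → turn -1·90°
n=5: pose=(3,-6,W); sL=8, sR=20; mL=14, mR=16; mL+mR=30 → advance +1; mR−mL=2 → turn +1·90°
n=6: pose=(2,-6,S); sL=32/5, sR=160/17; mL=672/85, mR=528/85; mL+mR=240/17 → advance +1; mR−mL=-144/85 → turn -1·90°

0 160 32 96 -48 1 -5 N
1 40 20 30 0 1 -4 E
2 160/13 32 288/13 336/13 2 -4 S
3 16 80/9 112/9 8/9 2 -5 E
4 32/5 160/13 608/65 592/65 3 -5 S
5 8 20 14 16 3 -6 W
6 32/5 160/17 672/85 528/85 2 -6 S
final 2 -7 W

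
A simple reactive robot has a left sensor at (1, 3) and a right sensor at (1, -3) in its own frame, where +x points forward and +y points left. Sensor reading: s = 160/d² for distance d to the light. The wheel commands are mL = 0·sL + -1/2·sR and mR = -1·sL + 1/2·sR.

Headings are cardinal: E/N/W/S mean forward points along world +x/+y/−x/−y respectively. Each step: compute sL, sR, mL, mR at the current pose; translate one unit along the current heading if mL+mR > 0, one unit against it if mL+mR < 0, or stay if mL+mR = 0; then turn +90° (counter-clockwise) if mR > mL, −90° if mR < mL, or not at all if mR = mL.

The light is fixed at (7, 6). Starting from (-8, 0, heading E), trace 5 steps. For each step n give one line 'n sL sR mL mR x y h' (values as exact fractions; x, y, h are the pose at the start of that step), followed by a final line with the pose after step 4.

0 32/41 160/277 -80/277 -5584/11357 -8 0 E
1 80/109 16/41 -8/41 -2408/4469 -9 0 S
2 160/353 160/293 -80/293 -18640/103429 -9 1 W
3 8/9 4/9 -2/9 -2/3 -8 1 S
4 32/61 160/257 -80/257 -3344/15677 -8 2 W
final -7 2 S

n=0: pose=(-8,0,E); sL=32/41, sR=160/277; mL=-80/277, mR=-5584/11357; mL+mR=-32/41 → advance -1; mR−mL=-2304/11357 → turn -1·90°
n=1: pose=(-9,0,S); sL=80/109, sR=16/41; mL=-8/41, mR=-2408/4469; mL+mR=-80/109 → advance -1; mR−mL=-1536/4469 → turn -1·90°
n=2: pose=(-9,1,W); sL=160/353, sR=160/293; mL=-80/293, mR=-18640/103429; mL+mR=-160/353 → advance -1; mR−mL=9600/103429 → turn +1·90°
n=3: pose=(-8,1,S); sL=8/9, sR=4/9; mL=-2/9, mR=-2/3; mL+mR=-8/9 → advance -1; mR−mL=-4/9 → turn -1·90°
n=4: pose=(-8,2,W); sL=32/61, sR=160/257; mL=-80/257, mR=-3344/15677; mL+mR=-32/61 → advance -1; mR−mL=1536/15677 → turn +1·90°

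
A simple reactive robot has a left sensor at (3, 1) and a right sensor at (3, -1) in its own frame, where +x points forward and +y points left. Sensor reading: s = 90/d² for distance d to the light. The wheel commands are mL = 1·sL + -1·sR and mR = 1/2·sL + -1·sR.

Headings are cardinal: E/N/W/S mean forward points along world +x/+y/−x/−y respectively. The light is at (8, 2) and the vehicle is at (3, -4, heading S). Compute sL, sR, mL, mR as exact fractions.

90/97 10/13 200/1261 -385/1261

left sensor world pos  = (4, -7); dL² = 97
right sensor world pos = (2, -7); dR² = 117
sL = 90/97 = 90/97
sR = 90/117 = 10/13
mL = 1·sL + -1·sR = 200/1261
mR = 1/2·sL + -1·sR = -385/1261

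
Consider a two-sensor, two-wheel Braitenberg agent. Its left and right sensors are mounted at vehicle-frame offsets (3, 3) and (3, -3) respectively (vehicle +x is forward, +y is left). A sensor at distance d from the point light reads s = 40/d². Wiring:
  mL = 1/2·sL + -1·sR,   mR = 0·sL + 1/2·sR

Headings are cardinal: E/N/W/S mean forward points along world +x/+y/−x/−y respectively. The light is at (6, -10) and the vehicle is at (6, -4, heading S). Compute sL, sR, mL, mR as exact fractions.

left sensor world pos  = (9, -7); dL² = 18
right sensor world pos = (3, -7); dR² = 18
sL = 40/18 = 20/9
sR = 40/18 = 20/9
mL = 1/2·sL + -1·sR = -10/9
mR = 0·sL + 1/2·sR = 10/9

20/9 20/9 -10/9 10/9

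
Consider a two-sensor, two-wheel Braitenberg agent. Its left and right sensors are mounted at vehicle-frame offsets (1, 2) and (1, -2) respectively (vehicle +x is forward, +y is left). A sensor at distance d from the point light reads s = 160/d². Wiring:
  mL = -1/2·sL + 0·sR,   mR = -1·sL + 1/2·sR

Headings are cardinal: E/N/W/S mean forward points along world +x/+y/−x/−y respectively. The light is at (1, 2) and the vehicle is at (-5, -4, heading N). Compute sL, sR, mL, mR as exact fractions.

160/89 160/41 -80/89 560/3649

left sensor world pos  = (-7, -3); dL² = 89
right sensor world pos = (-3, -3); dR² = 41
sL = 160/89 = 160/89
sR = 160/41 = 160/41
mL = -1/2·sL + 0·sR = -80/89
mR = -1·sL + 1/2·sR = 560/3649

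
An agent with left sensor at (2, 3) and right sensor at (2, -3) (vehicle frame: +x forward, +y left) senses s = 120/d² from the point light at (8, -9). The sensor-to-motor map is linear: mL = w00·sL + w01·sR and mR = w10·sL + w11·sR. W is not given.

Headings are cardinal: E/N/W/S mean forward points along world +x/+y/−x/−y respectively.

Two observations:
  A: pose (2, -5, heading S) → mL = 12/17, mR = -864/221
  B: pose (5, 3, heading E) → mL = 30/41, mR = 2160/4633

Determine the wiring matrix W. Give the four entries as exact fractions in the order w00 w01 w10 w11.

0 1/2 -1/2 1/2

obs A: pose=(2,-5,S) → sL=120/13, sR=24/17, mL=12/17, mR=-864/221
obs B: pose=(5,3,E) → sL=60/113, sR=60/41, mL=30/41, mR=2160/4633
sensor matrix S = [[120/13, 24/17], [60/113, 60/41]]; det S = 13063680/1023893
solve [mL_A; mL_B] = S·[w00; w01] and [mR_A; mR_B] = S·[w10; w11]:
  w00 = 0, w01 = 1/2, w10 = -1/2, w11 = 1/2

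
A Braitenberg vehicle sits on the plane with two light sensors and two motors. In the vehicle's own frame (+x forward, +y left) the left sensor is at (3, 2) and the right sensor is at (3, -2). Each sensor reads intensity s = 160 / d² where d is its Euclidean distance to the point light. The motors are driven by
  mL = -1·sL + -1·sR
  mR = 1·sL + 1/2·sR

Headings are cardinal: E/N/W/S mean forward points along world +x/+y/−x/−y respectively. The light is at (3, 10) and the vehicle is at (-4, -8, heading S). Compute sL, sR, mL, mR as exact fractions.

80/233 80/261 -39520/60813 30200/60813

left sensor world pos  = (-2, -11); dL² = 466
right sensor world pos = (-6, -11); dR² = 522
sL = 160/466 = 80/233
sR = 160/522 = 80/261
mL = -1·sL + -1·sR = -39520/60813
mR = 1·sL + 1/2·sR = 30200/60813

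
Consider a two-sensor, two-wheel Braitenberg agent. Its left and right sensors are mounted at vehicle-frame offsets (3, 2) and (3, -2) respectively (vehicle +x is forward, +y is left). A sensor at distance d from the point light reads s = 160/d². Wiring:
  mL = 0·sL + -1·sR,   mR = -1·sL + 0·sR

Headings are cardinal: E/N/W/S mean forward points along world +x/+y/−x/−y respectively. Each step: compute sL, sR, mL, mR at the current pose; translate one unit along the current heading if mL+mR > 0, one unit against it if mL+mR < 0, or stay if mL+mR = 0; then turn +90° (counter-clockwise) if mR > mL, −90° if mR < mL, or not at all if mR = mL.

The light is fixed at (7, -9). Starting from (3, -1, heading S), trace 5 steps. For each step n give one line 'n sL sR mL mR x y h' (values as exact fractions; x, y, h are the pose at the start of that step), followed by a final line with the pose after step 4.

n=0: pose=(3,-1,S); sL=160/29, sR=160/61; mL=-160/61, mR=-160/29; mL+mR=-14400/1769 → advance -1; mR−mL=-5120/1769 → turn -1·90°
n=1: pose=(3,0,W); sL=80/49, sR=16/17; mL=-16/17, mR=-80/49; mL+mR=-2144/833 → advance -1; mR−mL=-576/833 → turn -1·90°
n=2: pose=(4,0,N); sL=160/169, sR=32/29; mL=-32/29, mR=-160/169; mL+mR=-10048/4901 → advance -1; mR−mL=768/4901 → turn +1·90°
n=3: pose=(4,-1,W); sL=20/9, sR=20/17; mL=-20/17, mR=-20/9; mL+mR=-520/153 → advance -1; mR−mL=-160/153 → turn -1·90°
n=4: pose=(5,-1,N); sL=160/137, sR=160/121; mL=-160/121, mR=-160/137; mL+mR=-41280/16577 → advance -1; mR−mL=2560/16577 → turn +1·90°

0 160/29 160/61 -160/61 -160/29 3 -1 S
1 80/49 16/17 -16/17 -80/49 3 0 W
2 160/169 32/29 -32/29 -160/169 4 0 N
3 20/9 20/17 -20/17 -20/9 4 -1 W
4 160/137 160/121 -160/121 -160/137 5 -1 N
final 5 -2 W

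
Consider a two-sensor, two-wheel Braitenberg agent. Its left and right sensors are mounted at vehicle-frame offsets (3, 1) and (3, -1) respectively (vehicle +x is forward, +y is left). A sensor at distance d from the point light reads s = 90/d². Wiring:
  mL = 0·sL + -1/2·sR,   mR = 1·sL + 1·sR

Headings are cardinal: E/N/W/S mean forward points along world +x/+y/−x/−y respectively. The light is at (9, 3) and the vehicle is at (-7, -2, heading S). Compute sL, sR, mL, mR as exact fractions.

90/289 90/353 -45/353 57780/102017

left sensor world pos  = (-6, -5); dL² = 289
right sensor world pos = (-8, -5); dR² = 353
sL = 90/289 = 90/289
sR = 90/353 = 90/353
mL = 0·sL + -1/2·sR = -45/353
mR = 1·sL + 1·sR = 57780/102017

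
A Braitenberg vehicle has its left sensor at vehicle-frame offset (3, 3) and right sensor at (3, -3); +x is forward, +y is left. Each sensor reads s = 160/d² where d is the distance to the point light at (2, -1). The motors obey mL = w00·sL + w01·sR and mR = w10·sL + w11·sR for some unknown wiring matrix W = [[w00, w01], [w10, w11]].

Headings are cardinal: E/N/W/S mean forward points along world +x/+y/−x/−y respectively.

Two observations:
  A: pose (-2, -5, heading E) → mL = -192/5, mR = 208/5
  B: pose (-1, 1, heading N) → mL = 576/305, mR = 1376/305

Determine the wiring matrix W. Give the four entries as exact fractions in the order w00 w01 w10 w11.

-1/2 1/2 1/2 1/2

obs A: pose=(-2,-5,E) → sL=80, sR=16/5, mL=-192/5, mR=208/5
obs B: pose=(-1,1,N) → sL=160/61, sR=32/5, mL=576/305, mR=1376/305
sensor matrix S = [[80, 16/5], [160/61, 32/5]]; det S = 30720/61
solve [mL_A; mL_B] = S·[w00; w01] and [mR_A; mR_B] = S·[w10; w11]:
  w00 = -1/2, w01 = 1/2, w10 = 1/2, w11 = 1/2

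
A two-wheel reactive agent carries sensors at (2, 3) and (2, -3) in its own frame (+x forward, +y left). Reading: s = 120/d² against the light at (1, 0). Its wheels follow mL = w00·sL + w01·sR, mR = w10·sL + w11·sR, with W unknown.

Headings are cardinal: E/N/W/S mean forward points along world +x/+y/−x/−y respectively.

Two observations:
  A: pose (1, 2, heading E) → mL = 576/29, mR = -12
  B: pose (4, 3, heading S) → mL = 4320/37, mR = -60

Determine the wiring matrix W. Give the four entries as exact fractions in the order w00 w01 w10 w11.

obs A: pose=(1,2,E) → sL=120/29, sR=24, mL=576/29, mR=-12
obs B: pose=(4,3,S) → sL=120/37, sR=120, mL=4320/37, mR=-60
sensor matrix S = [[120/29, 24], [120/37, 120]]; det S = 449280/1073
solve [mL_A; mL_B] = S·[w00; w01] and [mR_A; mR_B] = S·[w10; w11]:
  w00 = -1, w01 = 1, w10 = 0, w11 = -1/2

-1 1 0 -1/2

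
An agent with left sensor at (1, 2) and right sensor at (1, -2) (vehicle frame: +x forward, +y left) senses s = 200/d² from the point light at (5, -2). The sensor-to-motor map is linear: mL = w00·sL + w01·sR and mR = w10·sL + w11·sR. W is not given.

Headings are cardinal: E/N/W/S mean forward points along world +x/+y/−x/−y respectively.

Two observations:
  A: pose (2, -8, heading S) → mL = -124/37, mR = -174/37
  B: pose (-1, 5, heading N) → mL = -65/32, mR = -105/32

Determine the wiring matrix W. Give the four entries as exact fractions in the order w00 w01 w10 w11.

-1/2 -1/2 -1/2 -1

obs A: pose=(2,-8,S) → sL=4, sR=100/37, mL=-124/37, mR=-174/37
obs B: pose=(-1,5,N) → sL=25/16, sR=5/2, mL=-65/32, mR=-105/32
sensor matrix S = [[4, 100/37], [25/16, 5/2]]; det S = 855/148
solve [mL_A; mL_B] = S·[w00; w01] and [mR_A; mR_B] = S·[w10; w11]:
  w00 = -1/2, w01 = -1/2, w10 = -1/2, w11 = -1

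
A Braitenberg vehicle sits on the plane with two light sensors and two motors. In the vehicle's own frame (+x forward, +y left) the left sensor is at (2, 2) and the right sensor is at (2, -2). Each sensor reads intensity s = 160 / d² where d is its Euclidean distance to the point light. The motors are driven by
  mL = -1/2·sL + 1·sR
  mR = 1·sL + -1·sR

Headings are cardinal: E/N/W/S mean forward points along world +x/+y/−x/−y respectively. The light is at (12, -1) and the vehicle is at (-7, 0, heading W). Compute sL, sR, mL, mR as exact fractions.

80/221 16/45 1736/9945 64/9945

left sensor world pos  = (-9, -2); dL² = 442
right sensor world pos = (-9, 2); dR² = 450
sL = 160/442 = 80/221
sR = 160/450 = 16/45
mL = -1/2·sL + 1·sR = 1736/9945
mR = 1·sL + -1·sR = 64/9945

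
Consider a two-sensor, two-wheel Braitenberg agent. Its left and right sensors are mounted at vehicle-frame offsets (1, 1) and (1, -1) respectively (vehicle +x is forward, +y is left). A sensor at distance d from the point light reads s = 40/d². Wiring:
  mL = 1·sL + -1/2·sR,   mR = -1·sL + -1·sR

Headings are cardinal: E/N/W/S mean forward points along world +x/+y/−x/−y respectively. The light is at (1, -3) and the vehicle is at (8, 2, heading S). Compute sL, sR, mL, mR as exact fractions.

1/2 10/13 3/26 -33/26

left sensor world pos  = (9, 1); dL² = 80
right sensor world pos = (7, 1); dR² = 52
sL = 40/80 = 1/2
sR = 40/52 = 10/13
mL = 1·sL + -1/2·sR = 3/26
mR = -1·sL + -1·sR = -33/26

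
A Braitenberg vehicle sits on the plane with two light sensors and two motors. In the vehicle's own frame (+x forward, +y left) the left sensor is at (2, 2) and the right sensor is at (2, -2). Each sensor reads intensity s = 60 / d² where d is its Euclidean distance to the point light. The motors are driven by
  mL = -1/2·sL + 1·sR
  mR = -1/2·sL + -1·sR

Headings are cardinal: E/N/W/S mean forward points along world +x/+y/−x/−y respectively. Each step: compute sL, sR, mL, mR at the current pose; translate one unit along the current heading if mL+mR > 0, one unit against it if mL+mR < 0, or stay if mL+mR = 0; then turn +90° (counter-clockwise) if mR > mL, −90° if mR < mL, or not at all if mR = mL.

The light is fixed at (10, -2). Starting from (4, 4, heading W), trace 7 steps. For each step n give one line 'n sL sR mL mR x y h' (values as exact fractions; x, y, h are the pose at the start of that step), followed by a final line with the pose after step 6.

n=0: pose=(4,4,W); sL=3/4, sR=15/32; mL=3/32, mR=-27/32; mL+mR=-3/4 → advance -1; mR−mL=-15/16 → turn -1·90°
n=1: pose=(5,4,N); sL=60/113, sR=60/73; mL=4590/8249, mR=-8970/8249; mL+mR=-60/113 → advance -1; mR−mL=-120/73 → turn -1·90°
n=2: pose=(5,3,E); sL=30/29, sR=10/3; mL=245/87, mR=-335/87; mL+mR=-30/29 → advance -1; mR−mL=-20/3 → turn -1·90°
n=3: pose=(4,3,S); sL=12/5, sR=60/73; mL=-138/365, mR=-738/365; mL+mR=-12/5 → advance -1; mR−mL=-120/73 → turn -1·90°
n=4: pose=(4,4,W); sL=3/4, sR=15/32; mL=3/32, mR=-27/32; mL+mR=-3/4 → advance -1; mR−mL=-15/16 → turn -1·90°
n=5: pose=(5,4,N); sL=60/113, sR=60/73; mL=4590/8249, mR=-8970/8249; mL+mR=-60/113 → advance -1; mR−mL=-120/73 → turn -1·90°
n=6: pose=(5,3,E); sL=30/29, sR=10/3; mL=245/87, mR=-335/87; mL+mR=-30/29 → advance -1; mR−mL=-20/3 → turn -1·90°

0 3/4 15/32 3/32 -27/32 4 4 W
1 60/113 60/73 4590/8249 -8970/8249 5 4 N
2 30/29 10/3 245/87 -335/87 5 3 E
3 12/5 60/73 -138/365 -738/365 4 3 S
4 3/4 15/32 3/32 -27/32 4 4 W
5 60/113 60/73 4590/8249 -8970/8249 5 4 N
6 30/29 10/3 245/87 -335/87 5 3 E
final 4 3 S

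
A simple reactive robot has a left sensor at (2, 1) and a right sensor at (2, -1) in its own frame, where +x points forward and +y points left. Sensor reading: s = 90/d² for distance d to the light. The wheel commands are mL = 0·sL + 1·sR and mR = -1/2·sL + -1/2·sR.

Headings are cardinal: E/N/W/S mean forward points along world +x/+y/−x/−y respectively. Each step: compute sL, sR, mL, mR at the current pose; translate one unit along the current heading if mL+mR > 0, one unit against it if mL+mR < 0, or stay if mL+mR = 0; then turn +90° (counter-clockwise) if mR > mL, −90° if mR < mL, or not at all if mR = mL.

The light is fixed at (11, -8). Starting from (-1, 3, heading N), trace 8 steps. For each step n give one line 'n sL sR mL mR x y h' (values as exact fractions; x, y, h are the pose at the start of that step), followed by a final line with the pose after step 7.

n=0: pose=(-1,3,N); sL=45/169, sR=9/29; mL=9/29, mR=-1413/4901; mL+mR=108/4901 → advance +1; mR−mL=-2934/4901 → turn -1·90°
n=1: pose=(-1,4,E); sL=90/269, sR=90/221; mL=90/221, mR=-22050/59449; mL+mR=2160/59449 → advance +1; mR−mL=-46260/59449 → turn -1·90°
n=2: pose=(0,4,S); sL=9/20, sR=45/122; mL=45/122, mR=-999/2440; mL+mR=-99/2440 → advance -1; mR−mL=-1899/2440 → turn -1·90°
n=3: pose=(0,5,W); sL=90/313, sR=18/73; mL=18/73, mR=-6102/22849; mL+mR=-468/22849 → advance -1; mR−mL=-11736/22849 → turn -1·90°
n=4: pose=(1,5,N); sL=45/173, sR=5/17; mL=5/17, mR=-815/2941; mL+mR=50/2941 → advance +1; mR−mL=-1680/2941 → turn -1·90°
n=5: pose=(1,6,E); sL=90/289, sR=90/233; mL=90/233, mR=-23490/67337; mL+mR=2520/67337 → advance +1; mR−mL=-49500/67337 → turn -1·90°
n=6: pose=(2,6,S); sL=45/104, sR=45/122; mL=45/122, mR=-5085/12688; mL+mR=-405/12688 → advance -1; mR−mL=-9765/12688 → turn -1·90°
n=7: pose=(2,7,W); sL=90/317, sR=90/377; mL=90/377, mR=-31230/119509; mL+mR=-2700/119509 → advance -1; mR−mL=-59760/119509 → turn -1·90°

0 45/169 9/29 9/29 -1413/4901 -1 3 N
1 90/269 90/221 90/221 -22050/59449 -1 4 E
2 9/20 45/122 45/122 -999/2440 0 4 S
3 90/313 18/73 18/73 -6102/22849 0 5 W
4 45/173 5/17 5/17 -815/2941 1 5 N
5 90/289 90/233 90/233 -23490/67337 1 6 E
6 45/104 45/122 45/122 -5085/12688 2 6 S
7 90/317 90/377 90/377 -31230/119509 2 7 W
final 3 7 N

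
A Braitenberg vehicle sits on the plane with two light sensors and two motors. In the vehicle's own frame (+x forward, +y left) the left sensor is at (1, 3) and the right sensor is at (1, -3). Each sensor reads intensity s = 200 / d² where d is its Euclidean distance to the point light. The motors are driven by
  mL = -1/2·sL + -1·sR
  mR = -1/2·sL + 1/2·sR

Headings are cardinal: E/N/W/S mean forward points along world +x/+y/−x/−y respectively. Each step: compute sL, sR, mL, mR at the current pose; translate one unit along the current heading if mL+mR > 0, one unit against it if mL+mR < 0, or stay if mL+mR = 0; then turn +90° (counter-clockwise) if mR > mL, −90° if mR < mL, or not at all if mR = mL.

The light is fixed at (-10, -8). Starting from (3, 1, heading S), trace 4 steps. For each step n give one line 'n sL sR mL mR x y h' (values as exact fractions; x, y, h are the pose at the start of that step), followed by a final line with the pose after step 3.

n=0: pose=(3,1,S); sL=5/8, sR=50/41; mL=-1005/656, mR=195/656; mL+mR=-405/328 → advance -1; mR−mL=75/41 → turn +1·90°
n=1: pose=(3,2,E); sL=40/73, sR=40/49; mL=-3900/3577, mR=480/3577; mL+mR=-3420/3577 → advance -1; mR−mL=60/49 → turn +1·90°
n=2: pose=(2,2,N); sL=100/101, sR=100/173; mL=-18750/17473, mR=-3600/17473; mL+mR=-22350/17473 → advance -1; mR−mL=150/173 → turn +1·90°
n=3: pose=(2,1,W); sL=200/157, sR=40/53; mL=-11580/8321, mR=-2160/8321; mL+mR=-13740/8321 → advance -1; mR−mL=60/53 → turn +1·90°

0 5/8 50/41 -1005/656 195/656 3 1 S
1 40/73 40/49 -3900/3577 480/3577 3 2 E
2 100/101 100/173 -18750/17473 -3600/17473 2 2 N
3 200/157 40/53 -11580/8321 -2160/8321 2 1 W
final 3 1 S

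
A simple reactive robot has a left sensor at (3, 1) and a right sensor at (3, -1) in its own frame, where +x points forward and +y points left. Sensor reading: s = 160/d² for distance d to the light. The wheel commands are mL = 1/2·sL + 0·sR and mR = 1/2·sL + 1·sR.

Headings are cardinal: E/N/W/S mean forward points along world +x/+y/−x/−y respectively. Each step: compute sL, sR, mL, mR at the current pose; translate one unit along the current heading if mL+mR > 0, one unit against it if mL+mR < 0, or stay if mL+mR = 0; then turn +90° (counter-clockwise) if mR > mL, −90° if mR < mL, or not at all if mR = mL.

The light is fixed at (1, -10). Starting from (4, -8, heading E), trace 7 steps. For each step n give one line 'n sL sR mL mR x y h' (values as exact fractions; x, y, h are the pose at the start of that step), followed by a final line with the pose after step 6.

0 32/9 160/37 16/9 2032/333 4 -8 E
1 80/17 16/5 40/17 472/85 5 -8 N
2 32 160/17 16 432/17 5 -7 W
3 10 40 5 45 4 -7 S
4 32/9 160/37 16/9 2032/333 4 -8 E
5 80/17 16/5 40/17 472/85 5 -8 N
6 32 160/17 16 432/17 5 -7 W
final 4 -7 S

n=0: pose=(4,-8,E); sL=32/9, sR=160/37; mL=16/9, mR=2032/333; mL+mR=2624/333 → advance +1; mR−mL=160/37 → turn +1·90°
n=1: pose=(5,-8,N); sL=80/17, sR=16/5; mL=40/17, mR=472/85; mL+mR=672/85 → advance +1; mR−mL=16/5 → turn +1·90°
n=2: pose=(5,-7,W); sL=32, sR=160/17; mL=16, mR=432/17; mL+mR=704/17 → advance +1; mR−mL=160/17 → turn +1·90°
n=3: pose=(4,-7,S); sL=10, sR=40; mL=5, mR=45; mL+mR=50 → advance +1; mR−mL=40 → turn +1·90°
n=4: pose=(4,-8,E); sL=32/9, sR=160/37; mL=16/9, mR=2032/333; mL+mR=2624/333 → advance +1; mR−mL=160/37 → turn +1·90°
n=5: pose=(5,-8,N); sL=80/17, sR=16/5; mL=40/17, mR=472/85; mL+mR=672/85 → advance +1; mR−mL=16/5 → turn +1·90°
n=6: pose=(5,-7,W); sL=32, sR=160/17; mL=16, mR=432/17; mL+mR=704/17 → advance +1; mR−mL=160/17 → turn +1·90°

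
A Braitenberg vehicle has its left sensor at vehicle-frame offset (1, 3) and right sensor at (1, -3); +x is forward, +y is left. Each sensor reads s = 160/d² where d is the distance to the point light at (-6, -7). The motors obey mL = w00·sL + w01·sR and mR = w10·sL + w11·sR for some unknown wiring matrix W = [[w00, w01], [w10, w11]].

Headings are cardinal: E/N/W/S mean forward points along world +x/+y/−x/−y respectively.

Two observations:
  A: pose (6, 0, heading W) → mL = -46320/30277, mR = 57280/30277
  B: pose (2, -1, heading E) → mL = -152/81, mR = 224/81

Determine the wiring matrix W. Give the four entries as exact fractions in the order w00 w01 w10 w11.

obs A: pose=(6,0,W) → sL=160/137, sR=160/221, mL=-46320/30277, mR=57280/30277
obs B: pose=(2,-1,E) → sL=80/81, sR=16/9, mL=-152/81, mR=224/81
sensor matrix S = [[160/137, 160/221], [80/81, 16/9]]; det S = 3338240/2452437
solve [mL_A; mL_B] = S·[w00; w01] and [mR_A; mR_B] = S·[w10; w11]:
  w00 = -1, w01 = -1/2, w10 = 1, w11 = 1

-1 -1/2 1 1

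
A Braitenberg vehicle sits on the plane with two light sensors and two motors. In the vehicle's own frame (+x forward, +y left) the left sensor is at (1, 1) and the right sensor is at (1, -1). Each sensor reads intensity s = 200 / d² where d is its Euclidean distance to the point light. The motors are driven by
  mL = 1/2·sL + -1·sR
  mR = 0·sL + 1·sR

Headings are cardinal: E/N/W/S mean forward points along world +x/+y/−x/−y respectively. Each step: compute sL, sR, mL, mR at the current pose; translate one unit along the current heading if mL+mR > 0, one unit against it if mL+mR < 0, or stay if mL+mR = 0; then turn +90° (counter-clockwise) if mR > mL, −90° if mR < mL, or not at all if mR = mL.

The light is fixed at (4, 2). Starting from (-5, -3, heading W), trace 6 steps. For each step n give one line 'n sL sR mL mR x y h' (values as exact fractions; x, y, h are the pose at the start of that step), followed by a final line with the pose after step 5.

n=0: pose=(-5,-3,W); sL=25/17, sR=50/29; mL=-975/986, mR=50/29; mL+mR=25/34 → advance +1; mR−mL=2675/986 → turn +1·90°
n=1: pose=(-6,-3,S); sL=200/117, sR=200/157; mL=-7700/18369, mR=200/157; mL+mR=100/117 → advance +1; mR−mL=31100/18369 → turn +1·90°
n=2: pose=(-6,-4,E); sL=100/53, sR=20/13; mL=-410/689, mR=20/13; mL+mR=50/53 → advance +1; mR−mL=1470/689 → turn +1·90°
n=3: pose=(-5,-4,N); sL=8/5, sR=200/89; mL=-644/445, mR=200/89; mL+mR=4/5 → advance +1; mR−mL=1644/445 → turn +1·90°
n=4: pose=(-5,-3,W); sL=25/17, sR=50/29; mL=-975/986, mR=50/29; mL+mR=25/34 → advance +1; mR−mL=2675/986 → turn +1·90°
n=5: pose=(-6,-3,S); sL=200/117, sR=200/157; mL=-7700/18369, mR=200/157; mL+mR=100/117 → advance +1; mR−mL=31100/18369 → turn +1·90°

0 25/17 50/29 -975/986 50/29 -5 -3 W
1 200/117 200/157 -7700/18369 200/157 -6 -3 S
2 100/53 20/13 -410/689 20/13 -6 -4 E
3 8/5 200/89 -644/445 200/89 -5 -4 N
4 25/17 50/29 -975/986 50/29 -5 -3 W
5 200/117 200/157 -7700/18369 200/157 -6 -3 S
final -6 -4 E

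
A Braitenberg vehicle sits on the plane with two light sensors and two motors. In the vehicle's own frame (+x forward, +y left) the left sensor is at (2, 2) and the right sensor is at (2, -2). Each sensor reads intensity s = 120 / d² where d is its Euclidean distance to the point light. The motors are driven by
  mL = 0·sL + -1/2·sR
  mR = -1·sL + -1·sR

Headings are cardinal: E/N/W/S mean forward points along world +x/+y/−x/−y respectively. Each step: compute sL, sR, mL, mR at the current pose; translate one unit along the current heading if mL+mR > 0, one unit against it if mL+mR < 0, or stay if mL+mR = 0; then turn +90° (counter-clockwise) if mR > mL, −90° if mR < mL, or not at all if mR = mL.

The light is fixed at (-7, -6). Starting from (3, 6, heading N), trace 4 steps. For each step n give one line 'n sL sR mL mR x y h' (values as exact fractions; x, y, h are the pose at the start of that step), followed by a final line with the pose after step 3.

0 6/13 6/17 -3/17 -180/221 3 6 N
1 120/313 8/15 -4/15 -4304/4695 3 5 E
2 60/101 12/13 -6/13 -1992/1313 2 5 S
3 120/149 24/49 -12/49 -9456/7301 2 6 W
final 3 6 N

n=0: pose=(3,6,N); sL=6/13, sR=6/17; mL=-3/17, mR=-180/221; mL+mR=-219/221 → advance -1; mR−mL=-141/221 → turn -1·90°
n=1: pose=(3,5,E); sL=120/313, sR=8/15; mL=-4/15, mR=-4304/4695; mL+mR=-1852/1565 → advance -1; mR−mL=-3052/4695 → turn -1·90°
n=2: pose=(2,5,S); sL=60/101, sR=12/13; mL=-6/13, mR=-1992/1313; mL+mR=-2598/1313 → advance -1; mR−mL=-1386/1313 → turn -1·90°
n=3: pose=(2,6,W); sL=120/149, sR=24/49; mL=-12/49, mR=-9456/7301; mL+mR=-11244/7301 → advance -1; mR−mL=-7668/7301 → turn -1·90°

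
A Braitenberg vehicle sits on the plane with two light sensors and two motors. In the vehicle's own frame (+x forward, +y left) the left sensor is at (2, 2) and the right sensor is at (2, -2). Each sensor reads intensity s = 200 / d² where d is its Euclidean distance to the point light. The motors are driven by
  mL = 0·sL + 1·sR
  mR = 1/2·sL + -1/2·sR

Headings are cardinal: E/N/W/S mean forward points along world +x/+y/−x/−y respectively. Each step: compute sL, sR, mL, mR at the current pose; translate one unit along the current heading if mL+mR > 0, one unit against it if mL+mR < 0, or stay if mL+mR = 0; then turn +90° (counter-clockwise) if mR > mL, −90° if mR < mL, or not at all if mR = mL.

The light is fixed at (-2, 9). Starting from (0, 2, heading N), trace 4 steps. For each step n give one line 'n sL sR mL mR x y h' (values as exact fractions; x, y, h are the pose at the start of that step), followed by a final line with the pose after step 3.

n=0: pose=(0,2,N); sL=8, sR=200/41; mL=200/41, mR=64/41; mL+mR=264/41 → advance +1; mR−mL=-136/41 → turn -1·90°
n=1: pose=(0,3,E); sL=25/4, sR=5/2; mL=5/2, mR=15/8; mL+mR=35/8 → advance +1; mR−mL=-5/8 → turn -1·90°
n=2: pose=(1,3,S); sL=200/89, sR=40/13; mL=40/13, mR=-480/1157; mL+mR=3080/1157 → advance +1; mR−mL=-4040/1157 → turn -1·90°
n=3: pose=(1,2,W); sL=100/41, sR=100/13; mL=100/13, mR=-1400/533; mL+mR=2700/533 → advance +1; mR−mL=-5500/533 → turn -1·90°

0 8 200/41 200/41 64/41 0 2 N
1 25/4 5/2 5/2 15/8 0 3 E
2 200/89 40/13 40/13 -480/1157 1 3 S
3 100/41 100/13 100/13 -1400/533 1 2 W
final 0 2 N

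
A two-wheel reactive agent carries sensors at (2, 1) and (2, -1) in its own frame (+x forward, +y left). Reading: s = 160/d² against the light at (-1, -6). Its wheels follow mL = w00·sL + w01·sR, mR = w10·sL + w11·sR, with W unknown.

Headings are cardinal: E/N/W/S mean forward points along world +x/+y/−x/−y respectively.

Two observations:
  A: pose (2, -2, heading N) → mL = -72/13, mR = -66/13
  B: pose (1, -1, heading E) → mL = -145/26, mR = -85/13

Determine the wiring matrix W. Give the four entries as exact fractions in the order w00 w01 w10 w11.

-1 -1/2 -1/2 -1

obs A: pose=(2,-2,N) → sL=4, sR=40/13, mL=-72/13, mR=-66/13
obs B: pose=(1,-1,E) → sL=40/13, sR=5, mL=-145/26, mR=-85/13
sensor matrix S = [[4, 40/13], [40/13, 5]]; det S = 1780/169
solve [mL_A; mL_B] = S·[w00; w01] and [mR_A; mR_B] = S·[w10; w11]:
  w00 = -1, w01 = -1/2, w10 = -1/2, w11 = -1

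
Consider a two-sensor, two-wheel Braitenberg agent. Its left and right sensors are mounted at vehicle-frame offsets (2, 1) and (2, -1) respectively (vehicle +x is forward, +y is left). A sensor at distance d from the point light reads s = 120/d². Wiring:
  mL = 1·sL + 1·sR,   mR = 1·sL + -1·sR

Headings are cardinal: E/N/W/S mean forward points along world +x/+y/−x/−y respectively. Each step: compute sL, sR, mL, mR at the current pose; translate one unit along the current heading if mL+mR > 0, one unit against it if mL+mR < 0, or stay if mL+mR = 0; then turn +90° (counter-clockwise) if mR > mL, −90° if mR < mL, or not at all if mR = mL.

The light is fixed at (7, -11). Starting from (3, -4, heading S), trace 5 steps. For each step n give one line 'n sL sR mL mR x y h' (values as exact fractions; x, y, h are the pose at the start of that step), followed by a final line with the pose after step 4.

n=0: pose=(3,-4,S); sL=60/17, sR=12/5; mL=504/85, mR=96/85; mL+mR=120/17 → advance +1; mR−mL=-24/5 → turn -1·90°
n=1: pose=(3,-5,W); sL=120/61, sR=24/17; mL=3504/1037, mR=576/1037; mL+mR=240/61 → advance +1; mR−mL=-48/17 → turn -1·90°
n=2: pose=(2,-5,N); sL=6/5, sR=3/2; mL=27/10, mR=-3/10; mL+mR=12/5 → advance +1; mR−mL=-3 → turn -1·90°
n=3: pose=(2,-4,E); sL=120/73, sR=8/3; mL=944/219, mR=-224/219; mL+mR=240/73 → advance +1; mR−mL=-16/3 → turn -1·90°
n=4: pose=(3,-4,S); sL=60/17, sR=12/5; mL=504/85, mR=96/85; mL+mR=120/17 → advance +1; mR−mL=-24/5 → turn -1·90°

0 60/17 12/5 504/85 96/85 3 -4 S
1 120/61 24/17 3504/1037 576/1037 3 -5 W
2 6/5 3/2 27/10 -3/10 2 -5 N
3 120/73 8/3 944/219 -224/219 2 -4 E
4 60/17 12/5 504/85 96/85 3 -4 S
final 3 -5 W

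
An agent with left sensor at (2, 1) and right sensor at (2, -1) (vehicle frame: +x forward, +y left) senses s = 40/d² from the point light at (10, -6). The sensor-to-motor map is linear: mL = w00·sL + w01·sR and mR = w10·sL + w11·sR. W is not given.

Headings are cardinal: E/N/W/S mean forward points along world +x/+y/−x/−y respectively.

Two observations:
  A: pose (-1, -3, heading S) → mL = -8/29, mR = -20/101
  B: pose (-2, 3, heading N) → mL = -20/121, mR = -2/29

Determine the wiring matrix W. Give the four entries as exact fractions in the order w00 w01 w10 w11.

obs A: pose=(-1,-3,S) → sL=40/101, sR=8/29, mL=-8/29, mR=-20/101
obs B: pose=(-2,3,N) → sL=4/29, sR=20/121, mL=-20/121, mR=-2/29
sensor matrix S = [[40/101, 8/29], [4/29, 20/121]]; det S = 281728/10277861
solve [mL_A; mL_B] = S·[w00; w01] and [mR_A; mR_B] = S·[w10; w11]:
  w00 = 0, w01 = -1, w10 = -1/2, w11 = 0

0 -1 -1/2 0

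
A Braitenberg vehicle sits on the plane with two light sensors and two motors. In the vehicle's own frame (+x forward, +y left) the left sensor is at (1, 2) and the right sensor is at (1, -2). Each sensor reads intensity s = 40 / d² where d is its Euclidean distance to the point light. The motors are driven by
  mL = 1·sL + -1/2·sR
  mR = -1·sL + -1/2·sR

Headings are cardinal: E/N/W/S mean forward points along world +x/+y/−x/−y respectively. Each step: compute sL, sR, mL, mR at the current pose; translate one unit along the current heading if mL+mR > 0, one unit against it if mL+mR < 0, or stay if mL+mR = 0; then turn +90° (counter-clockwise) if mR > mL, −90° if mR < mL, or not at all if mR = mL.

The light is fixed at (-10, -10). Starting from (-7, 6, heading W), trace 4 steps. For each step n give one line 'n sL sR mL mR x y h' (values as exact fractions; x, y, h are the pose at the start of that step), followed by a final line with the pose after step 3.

n=0: pose=(-7,6,W); sL=1/5, sR=5/41; mL=57/410, mR=-107/410; mL+mR=-5/41 → advance -1; mR−mL=-2/5 → turn -1·90°
n=1: pose=(-6,6,N); sL=40/293, sR=8/65; mL=1428/19045, mR=-3772/19045; mL+mR=-8/65 → advance -1; mR−mL=-80/293 → turn -1·90°
n=2: pose=(-6,5,E); sL=20/157, sR=20/97; mL=370/15229, mR=-3510/15229; mL+mR=-20/97 → advance -1; mR−mL=-40/157 → turn -1·90°
n=3: pose=(-7,5,S); sL=40/221, sR=40/197; mL=3460/43537, mR=-12300/43537; mL+mR=-40/197 → advance -1; mR−mL=-80/221 → turn -1·90°

0 1/5 5/41 57/410 -107/410 -7 6 W
1 40/293 8/65 1428/19045 -3772/19045 -6 6 N
2 20/157 20/97 370/15229 -3510/15229 -6 5 E
3 40/221 40/197 3460/43537 -12300/43537 -7 5 S
final -7 6 W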